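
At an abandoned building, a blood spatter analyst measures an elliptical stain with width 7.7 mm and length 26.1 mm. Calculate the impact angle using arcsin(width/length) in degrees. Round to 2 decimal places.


Blood spatter impact angle calculation:
width / length = 7.7 / 26.1 = 0.295019
angle = arcsin(0.295019)
angle = 17.16 degrees

17.16


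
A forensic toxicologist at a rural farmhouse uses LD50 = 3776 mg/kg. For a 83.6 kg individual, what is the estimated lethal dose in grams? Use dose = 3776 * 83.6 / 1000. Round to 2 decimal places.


Lethal dose calculation:
Lethal dose = LD50 * body_weight / 1000
= 3776 * 83.6 / 1000
= 315673.6 / 1000
= 315.67 g

315.67


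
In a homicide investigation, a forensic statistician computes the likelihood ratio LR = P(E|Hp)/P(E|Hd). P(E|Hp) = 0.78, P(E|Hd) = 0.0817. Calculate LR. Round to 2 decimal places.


Likelihood ratio calculation:
LR = P(E|Hp) / P(E|Hd)
LR = 0.78 / 0.0817
LR = 9.55

9.55


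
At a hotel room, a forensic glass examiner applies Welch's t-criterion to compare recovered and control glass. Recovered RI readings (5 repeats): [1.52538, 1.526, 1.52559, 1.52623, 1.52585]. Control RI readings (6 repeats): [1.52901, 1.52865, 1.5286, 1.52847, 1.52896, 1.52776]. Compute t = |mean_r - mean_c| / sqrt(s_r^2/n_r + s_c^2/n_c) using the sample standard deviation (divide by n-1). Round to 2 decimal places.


Welch's t-criterion for glass RI comparison:
Recovered mean = sum / n_r = 7.62905 / 5 = 1.52581
Control mean = sum / n_c = 9.17145 / 6 = 1.528575
Recovered sample variance s_r^2 = 1.1185e-07
Control sample variance s_c^2 = 2.0379e-07
Welch SE (unpooled) = sqrt(s_r^2/n_r + s_c^2/n_c) = sqrt(2.237e-08 + 3.3965e-08) = sqrt(5.6335e-08) = 0.00023735
|mean_r - mean_c| = 0.002765
t = 0.002765 / 0.00023735 = 11.65

11.65


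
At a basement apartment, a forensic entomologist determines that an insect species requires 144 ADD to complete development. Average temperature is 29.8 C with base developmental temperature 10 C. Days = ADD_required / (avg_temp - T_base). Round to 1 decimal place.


Insect development time:
Effective temperature = avg_temp - T_base = 29.8 - 10 = 19.8 C
Days = ADD / effective_temp = 144 / 19.8 = 7.3 days

7.3


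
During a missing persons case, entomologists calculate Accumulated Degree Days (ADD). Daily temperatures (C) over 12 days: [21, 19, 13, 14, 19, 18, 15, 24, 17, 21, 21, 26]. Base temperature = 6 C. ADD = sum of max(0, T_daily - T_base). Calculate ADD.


Computing ADD day by day:
Day 1: max(0, 21 - 6) = 15
Day 2: max(0, 19 - 6) = 13
Day 3: max(0, 13 - 6) = 7
Day 4: max(0, 14 - 6) = 8
Day 5: max(0, 19 - 6) = 13
Day 6: max(0, 18 - 6) = 12
Day 7: max(0, 15 - 6) = 9
Day 8: max(0, 24 - 6) = 18
Day 9: max(0, 17 - 6) = 11
Day 10: max(0, 21 - 6) = 15
Day 11: max(0, 21 - 6) = 15
Day 12: max(0, 26 - 6) = 20
Total ADD = 156

156


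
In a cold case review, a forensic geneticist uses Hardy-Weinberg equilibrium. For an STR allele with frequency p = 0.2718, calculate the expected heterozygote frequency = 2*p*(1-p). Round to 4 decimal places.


Hardy-Weinberg heterozygote frequency:
q = 1 - p = 1 - 0.2718 = 0.7282
2pq = 2 * 0.2718 * 0.7282 = 0.3958

0.3958


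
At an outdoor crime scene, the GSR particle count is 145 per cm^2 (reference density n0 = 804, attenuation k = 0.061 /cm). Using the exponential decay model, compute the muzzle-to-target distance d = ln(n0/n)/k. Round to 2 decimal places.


GSR distance calculation:
n0/n = 804 / 145 = 5.544828
ln(n0/n) = 1.712866
d = 1.712866 / 0.061 = 28.08 cm

28.08


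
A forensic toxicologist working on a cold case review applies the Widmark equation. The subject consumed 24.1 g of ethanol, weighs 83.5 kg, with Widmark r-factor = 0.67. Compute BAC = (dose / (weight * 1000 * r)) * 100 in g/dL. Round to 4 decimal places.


Applying the Widmark formula:
BAC = (dose_g / (body_wt * 1000 * r)) * 100
Denominator = 83.5 * 1000 * 0.67 = 55945
BAC = (24.1 / 55945) * 100
BAC = 0.0431 g/dL

0.0431


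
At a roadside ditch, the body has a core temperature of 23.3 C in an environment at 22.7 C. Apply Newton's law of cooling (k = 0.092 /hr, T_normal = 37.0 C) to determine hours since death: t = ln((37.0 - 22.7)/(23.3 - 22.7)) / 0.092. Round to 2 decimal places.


Using Newton's law of cooling:
t = ln((T_normal - T_ambient) / (T_body - T_ambient)) / k
T_normal - T_ambient = 14.3
T_body - T_ambient = 0.6
Ratio = 23.833333
ln(ratio) = 3.171085
t = 3.171085 / 0.092 = 34.47 hours

34.47


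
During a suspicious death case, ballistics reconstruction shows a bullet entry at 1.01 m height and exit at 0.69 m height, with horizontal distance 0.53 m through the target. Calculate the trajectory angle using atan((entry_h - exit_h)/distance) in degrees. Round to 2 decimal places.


Bullet trajectory angle:
Height difference = 1.01 - 0.69 = 0.32 m
angle = atan(0.32 / 0.53)
angle = atan(0.603774)
angle = 31.12 degrees

31.12


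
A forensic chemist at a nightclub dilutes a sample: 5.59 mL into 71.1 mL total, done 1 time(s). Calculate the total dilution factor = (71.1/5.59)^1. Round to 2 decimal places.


Dilution factor calculation:
Single dilution = V_total / V_sample = 71.1 / 5.59 ≈ 12.719141
Number of dilutions = 1
Total DF = (71.1 / 5.59)^1 (full precision, rounded at the end) = 12.72

12.72


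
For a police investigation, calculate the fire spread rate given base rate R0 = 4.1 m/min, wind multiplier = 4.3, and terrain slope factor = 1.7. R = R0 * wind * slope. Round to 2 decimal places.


Fire spread rate calculation:
R = R0 * wind_factor * slope_factor
= 4.1 * 4.3 * 1.7
= 17.63 * 1.7
= 29.97 m/min

29.97


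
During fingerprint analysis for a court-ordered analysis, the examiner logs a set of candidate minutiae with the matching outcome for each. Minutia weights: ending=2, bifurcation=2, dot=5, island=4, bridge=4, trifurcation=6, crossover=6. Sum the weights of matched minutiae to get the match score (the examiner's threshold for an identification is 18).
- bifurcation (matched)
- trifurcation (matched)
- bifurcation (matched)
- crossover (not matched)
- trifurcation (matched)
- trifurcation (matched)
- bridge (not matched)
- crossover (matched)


Weighted minutiae match score:
  bifurcation: matched, +2 (running total 2)
  trifurcation: matched, +6 (running total 8)
  bifurcation: matched, +2 (running total 10)
  crossover: not matched, +0
  trifurcation: matched, +6 (running total 16)
  trifurcation: matched, +6 (running total 22)
  bridge: not matched, +0
  crossover: matched, +6 (running total 28)
Total score = 28
Threshold = 18; verdict = identification

28


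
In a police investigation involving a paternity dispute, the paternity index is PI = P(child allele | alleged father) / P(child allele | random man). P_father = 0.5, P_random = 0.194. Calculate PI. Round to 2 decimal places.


Paternity Index calculation:
PI = P(allele|father) / P(allele|random)
PI = 0.5 / 0.194
PI = 2.58

2.58


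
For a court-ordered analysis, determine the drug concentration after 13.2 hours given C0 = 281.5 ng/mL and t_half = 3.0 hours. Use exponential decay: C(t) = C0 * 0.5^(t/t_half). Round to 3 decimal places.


Drug concentration decay:
Number of half-lives = t / t_half = 13.2 / 3.0 = 4.4
Decay factor = 0.5^4.4 = 0.04736614
C(t) = 281.5 * 0.04736614 = 13.334 ng/mL

13.334


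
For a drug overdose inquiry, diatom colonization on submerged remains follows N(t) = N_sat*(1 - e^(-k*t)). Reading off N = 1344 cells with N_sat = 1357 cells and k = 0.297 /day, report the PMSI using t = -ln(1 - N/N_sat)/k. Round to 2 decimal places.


PMSI from diatom colonization curve:
N / N_sat = 1344 / 1357 = 0.99042
1 - N/N_sat = 0.00958
ln(1 - N/N_sat) = -4.648078
t = -ln(1 - N/N_sat) / k = -(-4.648078) / 0.297 = 15.65 days

15.65


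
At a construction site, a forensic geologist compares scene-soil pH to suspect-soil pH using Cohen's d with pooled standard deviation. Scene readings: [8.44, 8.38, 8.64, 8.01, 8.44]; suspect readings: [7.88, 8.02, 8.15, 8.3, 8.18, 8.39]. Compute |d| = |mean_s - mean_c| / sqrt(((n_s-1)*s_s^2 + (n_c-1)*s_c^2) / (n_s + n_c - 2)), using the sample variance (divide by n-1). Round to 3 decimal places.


Pooled-variance Cohen's d for soil pH comparison:
Scene mean = 41.91 / 5 = 8.382
Suspect mean = 48.92 / 6 = 8.153333
Scene sample variance s_s^2 = 0.05292
Suspect sample variance s_c^2 = 0.034147
Pooled variance = ((n_s-1)*s_s^2 + (n_c-1)*s_c^2) / (n_s + n_c - 2) = 0.04249
Pooled SD = sqrt(0.04249) = 0.206131
Mean difference = 0.228667
|d| = |0.228667| / 0.206131 = 1.109

1.109


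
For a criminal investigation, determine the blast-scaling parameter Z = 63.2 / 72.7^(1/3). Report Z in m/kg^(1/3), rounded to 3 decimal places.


Scaled distance calculation:
W^(1/3) = 72.7^(1/3) = 4.173606
Z = R / W^(1/3) = 63.2 / 4.173606
Z = 15.143 m/kg^(1/3)

15.143


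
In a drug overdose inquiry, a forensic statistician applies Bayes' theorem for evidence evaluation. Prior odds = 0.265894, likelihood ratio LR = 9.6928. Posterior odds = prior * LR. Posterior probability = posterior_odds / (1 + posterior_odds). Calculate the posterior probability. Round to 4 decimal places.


Bayesian evidence evaluation:
Posterior odds = prior_odds * LR = 0.265894 * 9.6928 = 2.577257
Posterior probability = posterior_odds / (1 + posterior_odds)
= 2.577257 / (1 + 2.577257)
= 2.577257 / 3.577257
= 0.7205

0.7205


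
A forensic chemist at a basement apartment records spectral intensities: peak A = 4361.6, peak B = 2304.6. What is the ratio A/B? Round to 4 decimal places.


Spectral peak ratio:
Peak A = 4361.6 counts
Peak B = 2304.6 counts
Ratio = 4361.6 / 2304.6 = 1.8926

1.8926


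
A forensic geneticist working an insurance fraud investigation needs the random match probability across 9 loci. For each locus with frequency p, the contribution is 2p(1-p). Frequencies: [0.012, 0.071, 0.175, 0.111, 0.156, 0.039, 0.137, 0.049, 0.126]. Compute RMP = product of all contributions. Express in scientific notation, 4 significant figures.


Computing RMP for 9 loci:
Locus 1: 2 * 0.012 * 0.988 = 0.023712
Locus 2: 2 * 0.071 * 0.929 = 0.131918
Locus 3: 2 * 0.175 * 0.825 = 0.28875
Locus 4: 2 * 0.111 * 0.889 = 0.197358
Locus 5: 2 * 0.156 * 0.844 = 0.263328
Locus 6: 2 * 0.039 * 0.961 = 0.074958
Locus 7: 2 * 0.137 * 0.863 = 0.236462
Locus 8: 2 * 0.049 * 0.951 = 0.093198
Locus 9: 2 * 0.126 * 0.874 = 0.220248
RMP = 1.708e-08

1.708e-08


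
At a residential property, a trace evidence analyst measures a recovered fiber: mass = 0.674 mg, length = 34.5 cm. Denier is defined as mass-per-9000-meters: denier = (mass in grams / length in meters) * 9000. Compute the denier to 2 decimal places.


Denier calculation:
Mass in grams = 0.674 mg / 1000 = 0.000674 g
Length in meters = 34.5 cm / 100 = 0.345 m
Linear density = mass / length = 0.000674 / 0.345 = 0.00195362 g/m
Denier = (g/m) * 9000 = 0.00195362 * 9000 = 17.58

17.58


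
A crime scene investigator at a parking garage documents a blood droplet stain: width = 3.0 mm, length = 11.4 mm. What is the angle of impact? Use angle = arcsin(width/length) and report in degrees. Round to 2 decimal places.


Blood spatter impact angle calculation:
width / length = 3.0 / 11.4 = 0.263158
angle = arcsin(0.263158)
angle = 15.26 degrees

15.26


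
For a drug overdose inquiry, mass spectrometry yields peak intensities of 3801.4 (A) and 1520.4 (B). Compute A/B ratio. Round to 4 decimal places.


Spectral peak ratio:
Peak A = 3801.4 counts
Peak B = 1520.4 counts
Ratio = 3801.4 / 1520.4 = 2.5003

2.5003


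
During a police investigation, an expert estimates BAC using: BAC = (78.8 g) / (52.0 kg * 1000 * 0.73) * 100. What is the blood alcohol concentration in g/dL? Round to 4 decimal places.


Applying the Widmark formula:
BAC = (dose_g / (body_wt * 1000 * r)) * 100
Denominator = 52.0 * 1000 * 0.73 = 37960
BAC = (78.8 / 37960) * 100
BAC = 0.2076 g/dL

0.2076


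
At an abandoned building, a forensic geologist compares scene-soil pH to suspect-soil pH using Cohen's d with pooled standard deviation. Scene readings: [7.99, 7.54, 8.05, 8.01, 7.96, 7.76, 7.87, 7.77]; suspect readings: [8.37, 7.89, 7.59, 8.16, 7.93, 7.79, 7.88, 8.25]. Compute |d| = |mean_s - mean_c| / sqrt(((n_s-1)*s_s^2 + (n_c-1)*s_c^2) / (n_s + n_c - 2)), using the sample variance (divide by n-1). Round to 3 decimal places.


Pooled-variance Cohen's d for soil pH comparison:
Scene mean = 62.95 / 8 = 7.86875
Suspect mean = 63.86 / 8 = 7.9825
Scene sample variance s_s^2 = 0.029355
Suspect sample variance s_c^2 = 0.066593
Pooled variance = ((n_s-1)*s_s^2 + (n_c-1)*s_c^2) / (n_s + n_c - 2) = 0.047974
Pooled SD = sqrt(0.047974) = 0.21903
Mean difference = -0.11375
|d| = |-0.11375| / 0.21903 = 0.519

0.519


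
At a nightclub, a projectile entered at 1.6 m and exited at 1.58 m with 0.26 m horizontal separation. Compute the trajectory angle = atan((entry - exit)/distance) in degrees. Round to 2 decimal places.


Bullet trajectory angle:
Height difference = 1.6 - 1.58 = 0.02 m
angle = atan(0.02 / 0.26)
angle = atan(0.076923)
angle = 4.40 degrees

4.40


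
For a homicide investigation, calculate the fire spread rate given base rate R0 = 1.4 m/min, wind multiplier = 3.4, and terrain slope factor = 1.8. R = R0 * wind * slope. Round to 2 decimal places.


Fire spread rate calculation:
R = R0 * wind_factor * slope_factor
= 1.4 * 3.4 * 1.8
= 4.76 * 1.8
= 8.57 m/min

8.57


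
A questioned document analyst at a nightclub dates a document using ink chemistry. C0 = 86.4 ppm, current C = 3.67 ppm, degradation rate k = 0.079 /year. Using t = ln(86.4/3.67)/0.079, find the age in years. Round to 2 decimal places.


Document age estimation:
C0/C = 86.4 / 3.67 = 23.542234
ln(C0/C) = 3.158796
t = 3.158796 / 0.079 = 39.98 years

39.98


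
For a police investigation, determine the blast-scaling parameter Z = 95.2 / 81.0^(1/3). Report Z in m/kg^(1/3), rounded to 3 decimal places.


Scaled distance calculation:
W^(1/3) = 81.0^(1/3) = 4.326749
Z = R / W^(1/3) = 95.2 / 4.326749
Z = 22.003 m/kg^(1/3)

22.003


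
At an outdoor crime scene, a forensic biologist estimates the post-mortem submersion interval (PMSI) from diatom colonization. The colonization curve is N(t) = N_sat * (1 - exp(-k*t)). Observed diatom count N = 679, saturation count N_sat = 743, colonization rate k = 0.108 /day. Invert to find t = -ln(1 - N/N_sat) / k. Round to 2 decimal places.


PMSI from diatom colonization curve:
N / N_sat = 679 / 743 = 0.913863
1 - N/N_sat = 0.086137
ln(1 - N/N_sat) = -2.451816
t = -ln(1 - N/N_sat) / k = -(-2.451816) / 0.108 = 22.70 days

22.70


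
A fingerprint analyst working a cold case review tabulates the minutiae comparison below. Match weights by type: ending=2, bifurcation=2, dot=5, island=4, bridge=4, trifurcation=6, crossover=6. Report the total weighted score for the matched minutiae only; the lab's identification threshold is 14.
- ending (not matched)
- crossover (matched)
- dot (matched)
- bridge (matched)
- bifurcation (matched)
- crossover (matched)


Weighted minutiae match score:
  ending: not matched, +0
  crossover: matched, +6 (running total 6)
  dot: matched, +5 (running total 11)
  bridge: matched, +4 (running total 15)
  bifurcation: matched, +2 (running total 17)
  crossover: matched, +6 (running total 23)
Total score = 23
Threshold = 14; verdict = identification

23


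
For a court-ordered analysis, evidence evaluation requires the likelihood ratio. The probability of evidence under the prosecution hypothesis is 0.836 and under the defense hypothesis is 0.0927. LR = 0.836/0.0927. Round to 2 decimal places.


Likelihood ratio calculation:
LR = P(E|Hp) / P(E|Hd)
LR = 0.836 / 0.0927
LR = 9.02

9.02


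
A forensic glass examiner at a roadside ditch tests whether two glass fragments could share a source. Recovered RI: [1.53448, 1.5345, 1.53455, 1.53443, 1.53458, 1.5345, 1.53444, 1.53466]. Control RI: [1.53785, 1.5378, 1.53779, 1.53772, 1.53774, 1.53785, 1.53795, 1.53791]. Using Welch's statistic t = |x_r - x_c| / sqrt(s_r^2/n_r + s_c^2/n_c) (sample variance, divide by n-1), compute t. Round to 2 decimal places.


Welch's t-criterion for glass RI comparison:
Recovered mean = sum / n_r = 12.27614 / 8 = 1.5345175
Control mean = sum / n_c = 12.30261 / 8 = 1.5378262
Recovered sample variance s_r^2 = 5.85e-09
Control sample variance s_c^2 = 6.3125e-09
Welch SE (unpooled) = sqrt(s_r^2/n_r + s_c^2/n_c) = sqrt(7.3125e-10 + 7.89062e-10) = sqrt(1.52031e-09) = 3.89912e-05
|mean_r - mean_c| = 0.00330875
t = 0.00330875 / 3.89912e-05 = 84.86

84.86


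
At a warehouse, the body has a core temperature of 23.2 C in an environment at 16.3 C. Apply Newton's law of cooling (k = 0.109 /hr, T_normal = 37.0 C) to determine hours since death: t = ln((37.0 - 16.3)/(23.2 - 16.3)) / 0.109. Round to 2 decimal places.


Using Newton's law of cooling:
t = ln((T_normal - T_ambient) / (T_body - T_ambient)) / k
T_normal - T_ambient = 20.7
T_body - T_ambient = 6.9
Ratio = 3
ln(ratio) = 1.098612
t = 1.098612 / 0.109 = 10.08 hours

10.08


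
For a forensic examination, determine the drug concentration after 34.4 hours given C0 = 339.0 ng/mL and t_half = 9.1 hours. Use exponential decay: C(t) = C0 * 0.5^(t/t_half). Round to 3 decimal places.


Drug concentration decay:
Number of half-lives = t / t_half = 34.4 / 9.1 = 3.78022
Decay factor = 0.5^3.78022 = 0.07278475
C(t) = 339.0 * 0.07278475 = 24.674 ng/mL

24.674


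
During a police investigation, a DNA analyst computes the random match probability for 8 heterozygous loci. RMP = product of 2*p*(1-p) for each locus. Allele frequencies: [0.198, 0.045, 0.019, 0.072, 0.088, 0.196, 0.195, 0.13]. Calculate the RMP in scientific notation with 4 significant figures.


Computing RMP for 8 loci:
Locus 1: 2 * 0.198 * 0.802 = 0.317592
Locus 2: 2 * 0.045 * 0.955 = 0.08595
Locus 3: 2 * 0.019 * 0.981 = 0.037278
Locus 4: 2 * 0.072 * 0.928 = 0.133632
Locus 5: 2 * 0.088 * 0.912 = 0.160512
Locus 6: 2 * 0.196 * 0.804 = 0.315168
Locus 7: 2 * 0.195 * 0.805 = 0.31395
Locus 8: 2 * 0.13 * 0.87 = 0.2262
RMP = 4.885e-07

4.885e-07


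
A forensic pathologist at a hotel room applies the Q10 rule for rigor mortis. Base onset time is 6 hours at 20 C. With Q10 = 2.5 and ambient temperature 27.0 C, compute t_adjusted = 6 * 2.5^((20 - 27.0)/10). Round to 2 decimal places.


Rigor mortis time adjustment:
Exponent = (T_ref - T_actual) / 10 = (20 - 27.0) / 10 = -0.7
Q10 factor = 2.5^-0.7 = 0.52655
t_adjusted = 6 * 0.52655 = 3.16 hours

3.16


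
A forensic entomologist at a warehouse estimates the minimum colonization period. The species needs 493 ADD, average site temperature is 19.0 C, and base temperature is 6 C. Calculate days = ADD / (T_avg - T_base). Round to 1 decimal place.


Insect development time:
Effective temperature = avg_temp - T_base = 19.0 - 6 = 13.0 C
Days = ADD / effective_temp = 493 / 13.0 = 37.9 days

37.9


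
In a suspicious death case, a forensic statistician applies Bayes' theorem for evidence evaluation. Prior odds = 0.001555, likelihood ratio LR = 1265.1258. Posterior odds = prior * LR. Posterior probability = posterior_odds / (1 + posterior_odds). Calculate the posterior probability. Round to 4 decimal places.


Bayesian evidence evaluation:
Posterior odds = prior_odds * LR = 0.001555 * 1265.1258 = 1.967271
Posterior probability = posterior_odds / (1 + posterior_odds)
= 1.967271 / (1 + 1.967271)
= 1.967271 / 2.967271
= 0.6630

0.6630


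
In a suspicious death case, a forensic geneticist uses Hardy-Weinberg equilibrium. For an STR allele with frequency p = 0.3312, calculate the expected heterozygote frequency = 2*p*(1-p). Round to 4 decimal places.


Hardy-Weinberg heterozygote frequency:
q = 1 - p = 1 - 0.3312 = 0.6688
2pq = 2 * 0.3312 * 0.6688 = 0.4430

0.4430


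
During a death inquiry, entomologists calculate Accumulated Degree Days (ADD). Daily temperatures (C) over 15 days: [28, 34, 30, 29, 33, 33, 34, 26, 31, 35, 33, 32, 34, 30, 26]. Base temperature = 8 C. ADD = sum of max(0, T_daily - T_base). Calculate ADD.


Computing ADD day by day:
Day 1: max(0, 28 - 8) = 20
Day 2: max(0, 34 - 8) = 26
Day 3: max(0, 30 - 8) = 22
Day 4: max(0, 29 - 8) = 21
Day 5: max(0, 33 - 8) = 25
Day 6: max(0, 33 - 8) = 25
Day 7: max(0, 34 - 8) = 26
Day 8: max(0, 26 - 8) = 18
Day 9: max(0, 31 - 8) = 23
Day 10: max(0, 35 - 8) = 27
Day 11: max(0, 33 - 8) = 25
Day 12: max(0, 32 - 8) = 24
Day 13: max(0, 34 - 8) = 26
Day 14: max(0, 30 - 8) = 22
Day 15: max(0, 26 - 8) = 18
Total ADD = 348

348


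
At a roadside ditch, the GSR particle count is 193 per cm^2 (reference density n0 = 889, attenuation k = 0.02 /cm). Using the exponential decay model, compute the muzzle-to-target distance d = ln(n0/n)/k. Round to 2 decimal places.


GSR distance calculation:
n0/n = 889 / 193 = 4.606218
ln(n0/n) = 1.527407
d = 1.527407 / 0.02 = 76.37 cm

76.37


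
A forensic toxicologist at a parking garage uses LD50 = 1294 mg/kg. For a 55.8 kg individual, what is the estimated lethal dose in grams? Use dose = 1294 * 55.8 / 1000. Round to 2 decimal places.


Lethal dose calculation:
Lethal dose = LD50 * body_weight / 1000
= 1294 * 55.8 / 1000
= 72205.2 / 1000
= 72.21 g

72.21


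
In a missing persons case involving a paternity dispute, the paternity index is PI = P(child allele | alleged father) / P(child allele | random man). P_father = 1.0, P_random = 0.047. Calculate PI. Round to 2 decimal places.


Paternity Index calculation:
PI = P(allele|father) / P(allele|random)
PI = 1.0 / 0.047
PI = 21.28

21.28


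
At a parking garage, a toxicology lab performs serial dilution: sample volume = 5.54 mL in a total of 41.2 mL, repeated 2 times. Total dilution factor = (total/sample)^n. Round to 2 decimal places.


Dilution factor calculation:
Single dilution = V_total / V_sample = 41.2 / 5.54 ≈ 7.436823
Number of dilutions = 2
Total DF = (41.2 / 5.54)^2 (full precision, rounded at the end) = 55.31

55.31


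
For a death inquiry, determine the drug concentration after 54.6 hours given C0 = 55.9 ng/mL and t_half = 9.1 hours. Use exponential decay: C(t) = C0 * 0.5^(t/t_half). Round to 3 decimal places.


Drug concentration decay:
Number of half-lives = t / t_half = 54.6 / 9.1 = 6
Decay factor = 0.5^6 = 0.015625
C(t) = 55.9 * 0.015625 = 0.873 ng/mL

0.873


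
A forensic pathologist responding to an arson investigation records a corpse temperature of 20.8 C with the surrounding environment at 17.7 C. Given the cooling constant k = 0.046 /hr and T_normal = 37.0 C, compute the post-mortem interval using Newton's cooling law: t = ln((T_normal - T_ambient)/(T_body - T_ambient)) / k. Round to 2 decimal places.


Using Newton's law of cooling:
t = ln((T_normal - T_ambient) / (T_body - T_ambient)) / k
T_normal - T_ambient = 19.3
T_body - T_ambient = 3.1
Ratio = 6.225806
ln(ratio) = 1.828703
t = 1.828703 / 0.046 = 39.75 hours

39.75


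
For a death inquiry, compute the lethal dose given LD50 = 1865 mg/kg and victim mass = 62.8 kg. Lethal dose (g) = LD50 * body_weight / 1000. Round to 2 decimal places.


Lethal dose calculation:
Lethal dose = LD50 * body_weight / 1000
= 1865 * 62.8 / 1000
= 117122 / 1000
= 117.12 g

117.12


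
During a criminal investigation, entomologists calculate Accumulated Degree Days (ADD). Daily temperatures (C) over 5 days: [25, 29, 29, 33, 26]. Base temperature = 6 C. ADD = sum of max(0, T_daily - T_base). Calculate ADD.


Computing ADD day by day:
Day 1: max(0, 25 - 6) = 19
Day 2: max(0, 29 - 6) = 23
Day 3: max(0, 29 - 6) = 23
Day 4: max(0, 33 - 6) = 27
Day 5: max(0, 26 - 6) = 20
Total ADD = 112

112


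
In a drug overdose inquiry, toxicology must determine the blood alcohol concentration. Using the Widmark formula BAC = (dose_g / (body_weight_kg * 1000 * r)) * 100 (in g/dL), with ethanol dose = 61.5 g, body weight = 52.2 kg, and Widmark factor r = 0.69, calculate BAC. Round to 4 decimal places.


Applying the Widmark formula:
BAC = (dose_g / (body_wt * 1000 * r)) * 100
Denominator = 52.2 * 1000 * 0.69 = 36018
BAC = (61.5 / 36018) * 100
BAC = 0.1707 g/dL

0.1707


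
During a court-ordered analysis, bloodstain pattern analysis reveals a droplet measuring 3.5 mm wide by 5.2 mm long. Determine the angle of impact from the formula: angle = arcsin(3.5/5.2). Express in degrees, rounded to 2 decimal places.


Blood spatter impact angle calculation:
width / length = 3.5 / 5.2 = 0.673077
angle = arcsin(0.673077)
angle = 42.30 degrees

42.30


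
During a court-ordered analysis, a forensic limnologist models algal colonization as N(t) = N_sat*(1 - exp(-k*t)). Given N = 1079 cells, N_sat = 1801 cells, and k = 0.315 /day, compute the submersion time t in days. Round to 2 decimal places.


PMSI from diatom colonization curve:
N / N_sat = 1079 / 1801 = 0.599112
1 - N/N_sat = 0.400888
ln(1 - N/N_sat) = -0.914073
t = -ln(1 - N/N_sat) / k = -(-0.914073) / 0.315 = 2.90 days

2.90


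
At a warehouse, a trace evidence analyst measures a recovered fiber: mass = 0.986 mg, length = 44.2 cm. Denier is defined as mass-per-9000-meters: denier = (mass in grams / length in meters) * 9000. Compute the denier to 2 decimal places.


Denier calculation:
Mass in grams = 0.986 mg / 1000 = 0.000986 g
Length in meters = 44.2 cm / 100 = 0.442 m
Linear density = mass / length = 0.000986 / 0.442 = 0.00223077 g/m
Denier = (g/m) * 9000 = 0.00223077 * 9000 = 20.08

20.08


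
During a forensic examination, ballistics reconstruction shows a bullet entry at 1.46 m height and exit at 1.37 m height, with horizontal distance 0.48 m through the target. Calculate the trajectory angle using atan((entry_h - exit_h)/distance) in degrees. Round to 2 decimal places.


Bullet trajectory angle:
Height difference = 1.46 - 1.37 = 0.09 m
angle = atan(0.09 / 0.48)
angle = atan(0.1875)
angle = 10.62 degrees

10.62


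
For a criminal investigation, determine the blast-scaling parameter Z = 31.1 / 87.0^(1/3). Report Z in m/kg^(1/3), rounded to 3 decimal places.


Scaled distance calculation:
W^(1/3) = 87.0^(1/3) = 4.431048
Z = R / W^(1/3) = 31.1 / 4.431048
Z = 7.019 m/kg^(1/3)

7.019


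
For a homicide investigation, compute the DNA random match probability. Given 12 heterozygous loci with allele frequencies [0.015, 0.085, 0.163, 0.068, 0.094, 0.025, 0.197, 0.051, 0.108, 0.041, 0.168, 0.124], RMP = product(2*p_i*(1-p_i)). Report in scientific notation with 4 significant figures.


Computing RMP for 12 loci:
Locus 1: 2 * 0.015 * 0.985 = 0.02955
Locus 2: 2 * 0.085 * 0.915 = 0.15555
Locus 3: 2 * 0.163 * 0.837 = 0.272862
Locus 4: 2 * 0.068 * 0.932 = 0.126752
Locus 5: 2 * 0.094 * 0.906 = 0.170328
Locus 6: 2 * 0.025 * 0.975 = 0.04875
Locus 7: 2 * 0.197 * 0.803 = 0.316382
Locus 8: 2 * 0.051 * 0.949 = 0.096798
Locus 9: 2 * 0.108 * 0.892 = 0.192672
Locus 10: 2 * 0.041 * 0.959 = 0.078638
Locus 11: 2 * 0.168 * 0.832 = 0.279552
Locus 12: 2 * 0.124 * 0.876 = 0.217248
RMP = 3.720e-11

3.720e-11


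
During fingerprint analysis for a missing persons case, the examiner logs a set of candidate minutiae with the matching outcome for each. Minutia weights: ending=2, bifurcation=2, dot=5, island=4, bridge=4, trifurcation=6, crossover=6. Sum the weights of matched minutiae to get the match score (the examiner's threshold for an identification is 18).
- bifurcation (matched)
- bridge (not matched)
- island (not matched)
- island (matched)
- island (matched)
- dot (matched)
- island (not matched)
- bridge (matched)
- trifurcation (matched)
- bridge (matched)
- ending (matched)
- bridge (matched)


Weighted minutiae match score:
  bifurcation: matched, +2 (running total 2)
  bridge: not matched, +0
  island: not matched, +0
  island: matched, +4 (running total 6)
  island: matched, +4 (running total 10)
  dot: matched, +5 (running total 15)
  island: not matched, +0
  bridge: matched, +4 (running total 19)
  trifurcation: matched, +6 (running total 25)
  bridge: matched, +4 (running total 29)
  ending: matched, +2 (running total 31)
  bridge: matched, +4 (running total 35)
Total score = 35
Threshold = 18; verdict = identification

35


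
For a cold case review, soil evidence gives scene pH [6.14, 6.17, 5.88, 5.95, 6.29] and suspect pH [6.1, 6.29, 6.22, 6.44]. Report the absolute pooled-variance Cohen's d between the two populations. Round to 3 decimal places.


Pooled-variance Cohen's d for soil pH comparison:
Scene mean = 30.43 / 5 = 6.086
Suspect mean = 25.05 / 4 = 6.2625
Scene sample variance s_s^2 = 0.02813
Suspect sample variance s_c^2 = 0.020158
Pooled variance = ((n_s-1)*s_s^2 + (n_c-1)*s_c^2) / (n_s + n_c - 2) = 0.024714
Pooled SD = sqrt(0.024714) = 0.157207
Mean difference = -0.1765
|d| = |-0.1765| / 0.157207 = 1.123

1.123


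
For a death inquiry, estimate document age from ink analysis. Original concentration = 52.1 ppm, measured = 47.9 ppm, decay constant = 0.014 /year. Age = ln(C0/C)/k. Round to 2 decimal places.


Document age estimation:
C0/C = 52.1 / 47.9 = 1.087683
ln(C0/C) = 0.08405
t = 0.08405 / 0.014 = 6.00 years

6.00


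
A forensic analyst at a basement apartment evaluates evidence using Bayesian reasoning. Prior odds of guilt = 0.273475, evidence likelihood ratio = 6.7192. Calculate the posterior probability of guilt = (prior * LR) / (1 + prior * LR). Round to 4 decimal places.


Bayesian evidence evaluation:
Posterior odds = prior_odds * LR = 0.273475 * 6.7192 = 1.837533
Posterior probability = posterior_odds / (1 + posterior_odds)
= 1.837533 / (1 + 1.837533)
= 1.837533 / 2.837533
= 0.6476

0.6476


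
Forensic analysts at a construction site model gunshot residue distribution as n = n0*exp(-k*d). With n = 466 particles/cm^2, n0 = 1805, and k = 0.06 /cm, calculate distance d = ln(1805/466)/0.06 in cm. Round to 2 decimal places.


GSR distance calculation:
n0/n = 1805 / 466 = 3.873391
ln(n0/n) = 1.35413
d = 1.35413 / 0.06 = 22.57 cm

22.57


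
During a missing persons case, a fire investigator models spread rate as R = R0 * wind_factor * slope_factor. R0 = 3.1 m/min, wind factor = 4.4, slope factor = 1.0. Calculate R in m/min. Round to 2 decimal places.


Fire spread rate calculation:
R = R0 * wind_factor * slope_factor
= 3.1 * 4.4 * 1.0
= 13.64 * 1.0
= 13.64 m/min

13.64


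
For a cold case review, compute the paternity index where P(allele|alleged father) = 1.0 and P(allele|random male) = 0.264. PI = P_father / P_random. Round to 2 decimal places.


Paternity Index calculation:
PI = P(allele|father) / P(allele|random)
PI = 1.0 / 0.264
PI = 3.79

3.79


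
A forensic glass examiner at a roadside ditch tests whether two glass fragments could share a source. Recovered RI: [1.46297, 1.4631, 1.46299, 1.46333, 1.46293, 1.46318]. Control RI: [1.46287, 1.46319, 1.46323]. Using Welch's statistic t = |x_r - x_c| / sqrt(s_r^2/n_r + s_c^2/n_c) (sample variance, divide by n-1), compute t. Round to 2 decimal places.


Welch's t-criterion for glass RI comparison:
Recovered mean = sum / n_r = 8.7785 / 6 = 1.4630833
Control mean = sum / n_c = 4.38929 / 3 = 1.4630967
Recovered sample variance s_r^2 = 2.31067e-08
Control sample variance s_c^2 = 3.89333e-08
Welch SE (unpooled) = sqrt(s_r^2/n_r + s_c^2/n_c) = sqrt(3.85111e-09 + 1.29778e-08) = sqrt(1.68289e-08) = 0.000129726
|mean_r - mean_c| = 1.33333e-05
t = 1.33333e-05 / 0.000129726 = 0.10

0.10


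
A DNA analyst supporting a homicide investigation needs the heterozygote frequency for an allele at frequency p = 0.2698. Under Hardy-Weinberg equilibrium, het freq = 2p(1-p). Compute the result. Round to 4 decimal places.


Hardy-Weinberg heterozygote frequency:
q = 1 - p = 1 - 0.2698 = 0.7302
2pq = 2 * 0.2698 * 0.7302 = 0.3940

0.3940


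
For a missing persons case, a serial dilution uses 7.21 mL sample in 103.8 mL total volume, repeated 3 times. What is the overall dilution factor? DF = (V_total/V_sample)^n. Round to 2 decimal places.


Dilution factor calculation:
Single dilution = V_total / V_sample = 103.8 / 7.21 ≈ 14.396671
Number of dilutions = 3
Total DF = (103.8 / 7.21)^3 (full precision, rounded at the end) = 2983.91

2983.91


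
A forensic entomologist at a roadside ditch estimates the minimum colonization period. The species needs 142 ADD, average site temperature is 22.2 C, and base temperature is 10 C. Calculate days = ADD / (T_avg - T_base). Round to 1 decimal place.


Insect development time:
Effective temperature = avg_temp - T_base = 22.2 - 10 = 12.2 C
Days = ADD / effective_temp = 142 / 12.2 = 11.6 days

11.6


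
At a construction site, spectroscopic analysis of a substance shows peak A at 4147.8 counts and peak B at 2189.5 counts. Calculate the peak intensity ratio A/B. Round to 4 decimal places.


Spectral peak ratio:
Peak A = 4147.8 counts
Peak B = 2189.5 counts
Ratio = 4147.8 / 2189.5 = 1.8944

1.8944


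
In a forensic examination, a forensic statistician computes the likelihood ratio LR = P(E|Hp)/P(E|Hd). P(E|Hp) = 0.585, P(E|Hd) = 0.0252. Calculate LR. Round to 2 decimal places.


Likelihood ratio calculation:
LR = P(E|Hp) / P(E|Hd)
LR = 0.585 / 0.0252
LR = 23.21

23.21


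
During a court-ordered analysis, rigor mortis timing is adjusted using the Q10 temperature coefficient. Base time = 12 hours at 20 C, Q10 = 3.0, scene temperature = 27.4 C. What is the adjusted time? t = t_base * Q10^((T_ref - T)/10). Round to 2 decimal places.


Rigor mortis time adjustment:
Exponent = (T_ref - T_actual) / 10 = (20 - 27.4) / 10 = -0.74
Q10 factor = 3.0^-0.74 = 0.44354
t_adjusted = 12 * 0.44354 = 5.32 hours

5.32


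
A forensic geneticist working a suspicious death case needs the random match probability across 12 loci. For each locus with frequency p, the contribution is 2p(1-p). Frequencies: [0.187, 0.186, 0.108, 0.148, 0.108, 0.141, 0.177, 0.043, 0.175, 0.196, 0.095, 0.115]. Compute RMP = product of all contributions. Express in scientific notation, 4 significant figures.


Computing RMP for 12 loci:
Locus 1: 2 * 0.187 * 0.813 = 0.304062
Locus 2: 2 * 0.186 * 0.814 = 0.302808
Locus 3: 2 * 0.108 * 0.892 = 0.192672
Locus 4: 2 * 0.148 * 0.852 = 0.252192
Locus 5: 2 * 0.108 * 0.892 = 0.192672
Locus 6: 2 * 0.141 * 0.859 = 0.242238
Locus 7: 2 * 0.177 * 0.823 = 0.291342
Locus 8: 2 * 0.043 * 0.957 = 0.082302
Locus 9: 2 * 0.175 * 0.825 = 0.28875
Locus 10: 2 * 0.196 * 0.804 = 0.315168
Locus 11: 2 * 0.095 * 0.905 = 0.17195
Locus 12: 2 * 0.115 * 0.885 = 0.20355
RMP = 1.595e-08

1.595e-08


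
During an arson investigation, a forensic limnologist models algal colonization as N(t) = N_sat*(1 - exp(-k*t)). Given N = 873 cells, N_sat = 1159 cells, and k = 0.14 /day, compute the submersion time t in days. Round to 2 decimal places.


PMSI from diatom colonization curve:
N / N_sat = 873 / 1159 = 0.753236
1 - N/N_sat = 0.246764
ln(1 - N/N_sat) = -1.399323
t = -ln(1 - N/N_sat) / k = -(-1.399323) / 0.14 = 10.00 days

10.00


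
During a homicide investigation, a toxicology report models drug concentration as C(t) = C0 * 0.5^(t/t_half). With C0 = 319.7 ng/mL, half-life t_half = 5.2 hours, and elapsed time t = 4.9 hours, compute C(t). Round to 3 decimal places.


Drug concentration decay:
Number of half-lives = t / t_half = 4.9 / 5.2 = 0.942308
Decay factor = 0.5^0.942308 = 0.52039969
C(t) = 319.7 * 0.52039969 = 166.372 ng/mL

166.372


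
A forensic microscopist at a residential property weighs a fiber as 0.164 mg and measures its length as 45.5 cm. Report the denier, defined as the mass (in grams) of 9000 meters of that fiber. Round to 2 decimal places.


Denier calculation:
Mass in grams = 0.164 mg / 1000 = 0.000164 g
Length in meters = 45.5 cm / 100 = 0.455 m
Linear density = mass / length = 0.000164 / 0.455 = 0.00036044 g/m
Denier = (g/m) * 9000 = 0.00036044 * 9000 = 3.24

3.24


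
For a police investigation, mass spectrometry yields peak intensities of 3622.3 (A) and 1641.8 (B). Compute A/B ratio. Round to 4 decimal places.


Spectral peak ratio:
Peak A = 3622.3 counts
Peak B = 1641.8 counts
Ratio = 3622.3 / 1641.8 = 2.2063

2.2063


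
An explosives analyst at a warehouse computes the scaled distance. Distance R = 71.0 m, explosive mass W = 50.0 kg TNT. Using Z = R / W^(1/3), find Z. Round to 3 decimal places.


Scaled distance calculation:
W^(1/3) = 50.0^(1/3) = 3.684031
Z = R / W^(1/3) = 71.0 / 3.684031
Z = 19.272 m/kg^(1/3)

19.272


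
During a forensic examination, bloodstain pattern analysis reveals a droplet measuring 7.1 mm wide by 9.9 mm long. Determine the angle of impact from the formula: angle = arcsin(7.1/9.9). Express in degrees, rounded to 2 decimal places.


Blood spatter impact angle calculation:
width / length = 7.1 / 9.9 = 0.717172
angle = arcsin(0.717172)
angle = 45.82 degrees

45.82


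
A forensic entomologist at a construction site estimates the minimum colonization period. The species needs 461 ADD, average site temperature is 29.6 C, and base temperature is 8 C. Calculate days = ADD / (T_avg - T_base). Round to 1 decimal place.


Insect development time:
Effective temperature = avg_temp - T_base = 29.6 - 8 = 21.6 C
Days = ADD / effective_temp = 461 / 21.6 = 21.3 days

21.3


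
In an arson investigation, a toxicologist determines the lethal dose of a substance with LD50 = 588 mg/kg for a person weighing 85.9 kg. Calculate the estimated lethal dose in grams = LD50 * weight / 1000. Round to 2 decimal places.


Lethal dose calculation:
Lethal dose = LD50 * body_weight / 1000
= 588 * 85.9 / 1000
= 50509.2 / 1000
= 50.51 g

50.51


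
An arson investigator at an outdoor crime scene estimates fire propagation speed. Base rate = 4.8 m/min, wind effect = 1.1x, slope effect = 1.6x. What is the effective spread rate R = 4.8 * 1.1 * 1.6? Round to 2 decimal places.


Fire spread rate calculation:
R = R0 * wind_factor * slope_factor
= 4.8 * 1.1 * 1.6
= 5.28 * 1.6
= 8.45 m/min

8.45


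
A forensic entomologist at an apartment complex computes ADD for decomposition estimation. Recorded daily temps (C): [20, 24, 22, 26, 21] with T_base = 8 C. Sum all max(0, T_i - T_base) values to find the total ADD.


Computing ADD day by day:
Day 1: max(0, 20 - 8) = 12
Day 2: max(0, 24 - 8) = 16
Day 3: max(0, 22 - 8) = 14
Day 4: max(0, 26 - 8) = 18
Day 5: max(0, 21 - 8) = 13
Total ADD = 73

73


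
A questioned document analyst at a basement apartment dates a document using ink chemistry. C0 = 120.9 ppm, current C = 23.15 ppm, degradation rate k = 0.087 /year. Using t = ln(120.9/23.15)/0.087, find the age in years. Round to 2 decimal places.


Document age estimation:
C0/C = 120.9 / 23.15 = 5.222462
ln(C0/C) = 1.652969
t = 1.652969 / 0.087 = 19.00 years

19.00


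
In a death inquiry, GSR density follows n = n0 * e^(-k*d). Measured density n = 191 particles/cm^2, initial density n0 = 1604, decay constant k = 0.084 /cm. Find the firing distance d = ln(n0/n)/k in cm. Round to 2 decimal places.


GSR distance calculation:
n0/n = 1604 / 191 = 8.397906
ln(n0/n) = 2.127982
d = 2.127982 / 0.084 = 25.33 cm

25.33


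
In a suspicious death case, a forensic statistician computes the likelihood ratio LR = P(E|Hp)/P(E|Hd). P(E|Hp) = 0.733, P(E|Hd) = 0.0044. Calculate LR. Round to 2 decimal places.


Likelihood ratio calculation:
LR = P(E|Hp) / P(E|Hd)
LR = 0.733 / 0.0044
LR = 166.59

166.59


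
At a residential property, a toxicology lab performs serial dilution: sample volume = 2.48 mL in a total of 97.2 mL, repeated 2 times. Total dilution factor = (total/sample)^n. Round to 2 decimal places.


Dilution factor calculation:
Single dilution = V_total / V_sample = 97.2 / 2.48 ≈ 39.193548
Number of dilutions = 2
Total DF = (97.2 / 2.48)^2 (full precision, rounded at the end) = 1536.13

1536.13


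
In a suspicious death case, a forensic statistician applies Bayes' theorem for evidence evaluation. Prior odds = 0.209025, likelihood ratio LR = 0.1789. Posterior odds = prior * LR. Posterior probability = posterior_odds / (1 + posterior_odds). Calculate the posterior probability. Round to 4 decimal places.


Bayesian evidence evaluation:
Posterior odds = prior_odds * LR = 0.209025 * 0.1789 = 0.03739457
Posterior probability = posterior_odds / (1 + posterior_odds)
= 0.03739457 / (1 + 0.03739457)
= 0.03739457 / 1.03739457
= 0.0360

0.0360
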